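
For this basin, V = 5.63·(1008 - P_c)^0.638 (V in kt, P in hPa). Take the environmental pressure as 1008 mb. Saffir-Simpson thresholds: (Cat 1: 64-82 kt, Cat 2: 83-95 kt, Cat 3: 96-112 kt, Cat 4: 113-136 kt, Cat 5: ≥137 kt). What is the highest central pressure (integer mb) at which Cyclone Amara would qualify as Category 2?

Category 2 begins at V = 83 kt.
Required ΔP = (83/5.63)^(1/0.638) = 14.742^1.567 ≈ 67.86 mb.
P_c ≤ 1008 − 67.86 = 940.14, so the highest integer P_c is 940 mb.

940 mb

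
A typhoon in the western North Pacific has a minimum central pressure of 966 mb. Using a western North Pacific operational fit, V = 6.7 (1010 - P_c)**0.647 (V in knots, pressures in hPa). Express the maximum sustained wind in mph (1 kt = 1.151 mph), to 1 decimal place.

ΔP = 1010 − 966 = 44 mb.
V ≈ 6.7 × 44^0.647 = 6.7 × 11.569 ≈ 77.516 kt.
77.516 × 1.151 ≈ 89.22 mph → 89.2 mph.

89.2 mph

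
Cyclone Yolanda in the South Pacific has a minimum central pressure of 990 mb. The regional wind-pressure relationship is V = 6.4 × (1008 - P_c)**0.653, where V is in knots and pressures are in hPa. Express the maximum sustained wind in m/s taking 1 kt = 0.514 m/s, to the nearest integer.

ΔP = 1008 − 990 = 18 mb.
V ≈ 6.4 × 18^0.653 = 6.4 × 6.602 ≈ 42.254 kt.
42.254 × 0.514 ≈ 21.72 m/s → 22 m/s.

22 m/s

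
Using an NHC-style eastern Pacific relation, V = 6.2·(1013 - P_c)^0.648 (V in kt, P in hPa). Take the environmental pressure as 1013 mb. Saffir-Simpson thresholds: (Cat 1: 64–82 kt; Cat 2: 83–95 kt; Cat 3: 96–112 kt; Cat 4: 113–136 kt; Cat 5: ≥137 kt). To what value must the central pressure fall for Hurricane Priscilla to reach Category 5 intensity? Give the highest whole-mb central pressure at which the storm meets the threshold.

Category 5 begins at V = 137 kt.
Required ΔP = (137/6.2)^(1/0.648) = 22.097^1.543 ≈ 118.74 mb.
P_c ≤ 1013 − 118.74 = 894.26, so the highest integer P_c is 894 mb.

894 mb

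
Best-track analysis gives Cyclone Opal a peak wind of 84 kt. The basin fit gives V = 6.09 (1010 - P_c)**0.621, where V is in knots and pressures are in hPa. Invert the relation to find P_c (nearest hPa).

ΔP = (V / 6.09)^(1/0.621) = (84/6.09)^1.610.
84/6.09 = 13.793; 13.793^1.610 ≈ 68.42 hPa.
P_c = 1010 − 68.42 = 941.58 ≈ 942 hPa.

942 hPa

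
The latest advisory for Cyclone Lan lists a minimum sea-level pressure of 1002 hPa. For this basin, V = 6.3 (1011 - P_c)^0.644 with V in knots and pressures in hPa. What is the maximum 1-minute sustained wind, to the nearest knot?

26 kt

ΔP = 1011 − 1002 = 9 hPa.
9^0.644 ≈ 4.117.
V ≈ 6.3 × 4.117 ≈ 25.9 kt.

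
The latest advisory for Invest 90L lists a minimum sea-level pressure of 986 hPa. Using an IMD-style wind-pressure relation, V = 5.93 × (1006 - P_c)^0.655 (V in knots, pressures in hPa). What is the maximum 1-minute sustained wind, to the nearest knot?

ΔP = 1006 − 986 = 20 hPa.
20^0.655 ≈ 7.115.
V ≈ 5.93 × 7.115 ≈ 42.2 kt.

42 kt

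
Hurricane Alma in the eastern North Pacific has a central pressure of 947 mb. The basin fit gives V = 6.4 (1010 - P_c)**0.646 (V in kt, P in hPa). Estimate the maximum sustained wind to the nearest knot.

ΔP = 1010 − 947 = 63 mb.
63^0.646 ≈ 14.534.
V ≈ 6.4 × 14.534 ≈ 93.0 kt.

93 kt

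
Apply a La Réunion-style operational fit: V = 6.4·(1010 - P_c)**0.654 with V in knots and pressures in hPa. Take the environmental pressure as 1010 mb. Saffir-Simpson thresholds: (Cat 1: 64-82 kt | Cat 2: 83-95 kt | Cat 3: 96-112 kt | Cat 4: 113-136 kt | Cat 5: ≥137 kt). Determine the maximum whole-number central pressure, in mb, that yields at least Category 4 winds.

929 mb

Category 4 begins at V = 113 kt.
Required ΔP = (113/6.4)^(1/0.654) = 17.656^1.529 ≈ 80.64 mb.
P_c ≤ 1010 − 80.64 = 929.36, so the highest integer P_c is 929 mb.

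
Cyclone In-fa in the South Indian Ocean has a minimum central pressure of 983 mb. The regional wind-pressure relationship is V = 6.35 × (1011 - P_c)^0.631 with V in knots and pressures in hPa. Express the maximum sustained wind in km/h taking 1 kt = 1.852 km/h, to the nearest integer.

ΔP = 1011 − 983 = 28 mb.
V ≈ 6.35 × 28^0.631 = 6.35 × 8.188 ≈ 51.991 kt.
51.991 × 1.852 ≈ 96.29 km/h → 96 km/h.

96 km/h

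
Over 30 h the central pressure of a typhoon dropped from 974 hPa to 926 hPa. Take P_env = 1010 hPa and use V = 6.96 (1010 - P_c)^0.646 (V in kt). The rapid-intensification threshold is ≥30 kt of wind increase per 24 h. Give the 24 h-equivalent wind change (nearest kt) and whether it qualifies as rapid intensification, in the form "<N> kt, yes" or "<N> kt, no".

41 kt, yes

V₁: ΔP = 36, V ≈ 6.96 × 36^0.646 ≈ 70.47 kt.
V₂: ΔP = 84, V ≈ 6.96 × 84^0.646 ≈ 121.81 kt.
ΔV over 30 h = 51.34 kt → 24 h equivalent = 51.34 × 24/30 ≈ 41.07 kt.
41 kt ≥ 30 kt ⇒ rapid intensification.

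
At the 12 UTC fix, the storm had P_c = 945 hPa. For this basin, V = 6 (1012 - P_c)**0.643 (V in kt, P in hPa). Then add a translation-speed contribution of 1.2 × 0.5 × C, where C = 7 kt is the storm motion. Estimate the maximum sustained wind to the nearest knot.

94 kt

ΔP = 1012 − 945 = 67 hPa.
67^0.643 ≈ 14.934.
V ≈ 6 × 14.934 ≈ 89.6 kt.
Translation term: 1.2 × 0.5 × 7 = 4.2 kt.
Corrected V ≈ 93.8 kt → 94 kt.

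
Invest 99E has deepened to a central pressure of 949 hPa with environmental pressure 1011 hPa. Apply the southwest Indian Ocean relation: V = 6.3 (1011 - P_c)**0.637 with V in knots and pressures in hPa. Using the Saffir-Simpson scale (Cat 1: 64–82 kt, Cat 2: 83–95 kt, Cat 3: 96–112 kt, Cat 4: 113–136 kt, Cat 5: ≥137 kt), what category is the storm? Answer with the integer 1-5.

ΔP = 1011 − 949 = 62 hPa.
V ≈ 6.3 × 62^0.637 = 6.3 × 13.86 ≈ 87 kt.
87 kt falls in the Category 2 band.

2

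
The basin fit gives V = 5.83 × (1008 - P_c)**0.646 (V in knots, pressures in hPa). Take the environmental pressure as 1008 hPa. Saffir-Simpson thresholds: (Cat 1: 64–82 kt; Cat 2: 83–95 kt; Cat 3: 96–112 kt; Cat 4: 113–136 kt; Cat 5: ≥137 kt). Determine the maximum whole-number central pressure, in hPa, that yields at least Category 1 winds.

967 hPa

Category 1 begins at V = 64 kt.
Required ΔP = (64/5.83)^(1/0.646) = 10.978^1.548 ≈ 40.80 hPa.
P_c ≤ 1008 − 40.80 = 967.20, so the highest integer P_c is 967 hPa.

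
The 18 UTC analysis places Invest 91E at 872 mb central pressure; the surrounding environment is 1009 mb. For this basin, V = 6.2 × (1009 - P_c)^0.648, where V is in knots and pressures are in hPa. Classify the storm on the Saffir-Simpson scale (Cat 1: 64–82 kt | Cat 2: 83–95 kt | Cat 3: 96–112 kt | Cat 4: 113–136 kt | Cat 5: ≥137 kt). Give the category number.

ΔP = 1009 − 872 = 137 mb.
V ≈ 6.2 × 137^0.648 = 6.2 × 24.24 ≈ 150 kt.
150 kt falls in the Category 5 band.

5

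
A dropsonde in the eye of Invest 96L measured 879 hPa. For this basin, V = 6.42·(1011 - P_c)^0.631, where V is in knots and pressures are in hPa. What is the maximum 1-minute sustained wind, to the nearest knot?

140 kt

ΔP = 1011 − 879 = 132 hPa.
132^0.631 ≈ 21.781.
V ≈ 6.42 × 21.781 ≈ 139.8 kt.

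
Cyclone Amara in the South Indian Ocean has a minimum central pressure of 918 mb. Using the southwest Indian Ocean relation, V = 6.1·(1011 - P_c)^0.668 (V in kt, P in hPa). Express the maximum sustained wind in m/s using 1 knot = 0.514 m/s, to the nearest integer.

65 m/s

ΔP = 1011 − 918 = 93 mb.
V ≈ 6.1 × 93^0.668 = 6.1 × 20.651 ≈ 125.973 kt.
125.973 × 0.514 ≈ 64.75 m/s → 65 m/s.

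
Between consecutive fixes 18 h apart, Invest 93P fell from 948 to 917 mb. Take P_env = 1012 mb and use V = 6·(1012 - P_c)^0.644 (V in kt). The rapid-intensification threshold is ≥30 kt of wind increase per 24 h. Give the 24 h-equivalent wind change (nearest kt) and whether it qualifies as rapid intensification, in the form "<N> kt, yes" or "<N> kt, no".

V₁: ΔP = 64, V ≈ 6 × 64^0.644 ≈ 87.36 kt.
V₂: ΔP = 95, V ≈ 6 × 95^0.644 ≈ 112.67 kt.
ΔV over 18 h = 25.31 kt → 24 h equivalent = 25.31 × 24/18 ≈ 33.75 kt.
34 kt ≥ 30 kt ⇒ rapid intensification.

34 kt, yes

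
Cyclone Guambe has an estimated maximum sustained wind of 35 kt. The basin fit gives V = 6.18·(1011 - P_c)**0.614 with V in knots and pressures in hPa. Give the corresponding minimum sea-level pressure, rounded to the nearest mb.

ΔP = (V / 6.18)^(1/0.614) = (35/6.18)^1.629.
35/6.18 = 5.663; 5.663^1.629 ≈ 16.85 mb.
P_c = 1011 − 16.85 = 994.15 ≈ 994 mb.

994 mb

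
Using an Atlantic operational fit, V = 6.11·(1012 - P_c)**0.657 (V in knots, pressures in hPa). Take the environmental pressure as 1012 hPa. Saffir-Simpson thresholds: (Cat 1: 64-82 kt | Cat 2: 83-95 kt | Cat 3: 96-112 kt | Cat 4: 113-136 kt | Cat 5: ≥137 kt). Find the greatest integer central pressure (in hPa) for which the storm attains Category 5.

Category 5 begins at V = 137 kt.
Required ΔP = (137/6.11)^(1/0.657) = 22.422^1.522 ≈ 113.72 hPa.
P_c ≤ 1012 − 113.72 = 898.28, so the highest integer P_c is 898 hPa.

898 hPa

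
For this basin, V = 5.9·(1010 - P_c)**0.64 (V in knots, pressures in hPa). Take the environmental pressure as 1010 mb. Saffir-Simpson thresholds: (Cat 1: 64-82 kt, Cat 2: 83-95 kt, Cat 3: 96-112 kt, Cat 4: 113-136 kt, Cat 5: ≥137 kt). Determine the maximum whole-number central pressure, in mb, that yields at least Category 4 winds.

909 mb

Category 4 begins at V = 113 kt.
Required ΔP = (113/5.9)^(1/0.64) = 19.153^1.562 ≈ 100.80 mb.
P_c ≤ 1010 − 100.80 = 909.20, so the highest integer P_c is 909 mb.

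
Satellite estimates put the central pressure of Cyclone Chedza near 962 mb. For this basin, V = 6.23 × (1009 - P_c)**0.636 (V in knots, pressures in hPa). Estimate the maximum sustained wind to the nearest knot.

72 kt

ΔP = 1009 − 962 = 47 mb.
47^0.636 ≈ 11.573.
V ≈ 6.23 × 11.573 ≈ 72.1 kt.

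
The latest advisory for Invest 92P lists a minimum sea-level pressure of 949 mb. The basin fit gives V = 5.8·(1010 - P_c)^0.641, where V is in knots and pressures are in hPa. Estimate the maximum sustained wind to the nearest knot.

ΔP = 1010 − 949 = 61 mb.
61^0.641 ≈ 13.944.
V ≈ 5.8 × 13.944 ≈ 80.9 kt.

81 kt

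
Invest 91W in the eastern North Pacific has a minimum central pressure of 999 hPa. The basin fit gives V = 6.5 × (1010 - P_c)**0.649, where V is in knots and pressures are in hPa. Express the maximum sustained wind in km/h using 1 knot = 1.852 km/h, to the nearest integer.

57 km/h

ΔP = 1010 − 999 = 11 hPa.
V ≈ 6.5 × 11^0.649 = 6.5 × 4.741 ≈ 30.816 kt.
30.816 × 1.852 ≈ 57.07 km/h → 57 km/h.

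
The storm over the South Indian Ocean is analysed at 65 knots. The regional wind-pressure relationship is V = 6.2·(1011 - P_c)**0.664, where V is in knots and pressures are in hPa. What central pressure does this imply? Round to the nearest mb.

ΔP = (V / 6.2)^(1/0.664) = (65/6.2)^1.506.
65/6.2 = 10.484; 10.484^1.506 ≈ 34.43 mb.
P_c = 1011 − 34.43 = 976.57 ≈ 977 mb.

977 mb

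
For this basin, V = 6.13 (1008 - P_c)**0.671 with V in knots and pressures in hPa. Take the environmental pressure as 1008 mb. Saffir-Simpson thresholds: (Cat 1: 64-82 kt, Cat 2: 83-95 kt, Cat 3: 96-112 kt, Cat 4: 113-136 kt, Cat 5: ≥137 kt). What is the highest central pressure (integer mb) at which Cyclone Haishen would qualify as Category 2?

Category 2 begins at V = 83 kt.
Required ΔP = (83/6.13)^(1/0.671) = 13.540^1.490 ≈ 48.58 mb.
P_c ≤ 1008 − 48.58 = 959.42, so the highest integer P_c is 959 mb.

959 mb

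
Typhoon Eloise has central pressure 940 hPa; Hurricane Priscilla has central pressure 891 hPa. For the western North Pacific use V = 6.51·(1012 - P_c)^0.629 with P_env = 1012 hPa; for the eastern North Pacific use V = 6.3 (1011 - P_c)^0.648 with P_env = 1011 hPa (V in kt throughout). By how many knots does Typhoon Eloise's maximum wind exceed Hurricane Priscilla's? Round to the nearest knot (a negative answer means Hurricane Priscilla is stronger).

-44 kt

Typhoon Eloise: ΔP = 72; V ≈ 6.51 × 72^0.629 ≈ 95.91 kt.
Hurricane Priscilla: ΔP = 120; V ≈ 6.3 × 120^0.648 ≈ 140.17 kt.
Difference ≈ 95.91 − 140.17 = -44.26 → -44 kt.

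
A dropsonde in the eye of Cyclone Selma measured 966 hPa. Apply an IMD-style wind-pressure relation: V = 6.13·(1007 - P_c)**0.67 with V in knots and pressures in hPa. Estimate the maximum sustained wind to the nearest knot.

74 kt

ΔP = 1007 − 966 = 41 hPa.
41^0.67 ≈ 12.038.
V ≈ 6.13 × 12.038 ≈ 73.8 kt.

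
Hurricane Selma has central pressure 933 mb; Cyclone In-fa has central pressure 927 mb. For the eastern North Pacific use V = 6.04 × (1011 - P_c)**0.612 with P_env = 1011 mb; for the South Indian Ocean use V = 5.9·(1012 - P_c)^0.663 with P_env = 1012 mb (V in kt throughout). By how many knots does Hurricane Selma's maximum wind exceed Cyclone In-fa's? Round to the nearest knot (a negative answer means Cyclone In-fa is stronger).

Hurricane Selma: ΔP = 78; V ≈ 6.04 × 78^0.612 ≈ 86.90 kt.
Cyclone In-fa: ΔP = 85; V ≈ 5.9 × 85^0.663 ≈ 112.22 kt.
Difference ≈ 86.90 − 112.22 = -25.32 → -25 kt.

-25 kt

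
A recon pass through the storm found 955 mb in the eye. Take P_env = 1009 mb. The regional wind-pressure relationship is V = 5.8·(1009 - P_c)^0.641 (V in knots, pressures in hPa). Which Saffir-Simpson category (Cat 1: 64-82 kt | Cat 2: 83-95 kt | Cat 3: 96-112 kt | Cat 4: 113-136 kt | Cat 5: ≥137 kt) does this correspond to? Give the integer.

1

ΔP = 1009 − 955 = 54 mb.
V ≈ 5.8 × 54^0.641 = 5.8 × 12.90 ≈ 75 kt.
75 kt falls in the Category 1 band.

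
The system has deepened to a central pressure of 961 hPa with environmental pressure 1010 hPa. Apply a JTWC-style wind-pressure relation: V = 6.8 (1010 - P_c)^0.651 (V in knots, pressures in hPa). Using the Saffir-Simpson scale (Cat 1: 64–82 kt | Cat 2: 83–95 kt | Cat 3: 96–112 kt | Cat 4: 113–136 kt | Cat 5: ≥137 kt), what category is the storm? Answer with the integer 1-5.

ΔP = 1010 − 961 = 49 hPa.
V ≈ 6.8 × 49^0.651 = 6.8 × 12.60 ≈ 86 kt.
86 kt falls in the Category 2 band.

2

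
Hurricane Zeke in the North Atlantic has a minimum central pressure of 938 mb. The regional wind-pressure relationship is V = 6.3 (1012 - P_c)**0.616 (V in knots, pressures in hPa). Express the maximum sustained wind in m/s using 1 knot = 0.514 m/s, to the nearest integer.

46 m/s

ΔP = 1012 − 938 = 74 mb.
V ≈ 6.3 × 74^0.616 = 6.3 × 14.173 ≈ 89.287 kt.
89.287 × 0.514 ≈ 45.89 m/s → 46 m/s.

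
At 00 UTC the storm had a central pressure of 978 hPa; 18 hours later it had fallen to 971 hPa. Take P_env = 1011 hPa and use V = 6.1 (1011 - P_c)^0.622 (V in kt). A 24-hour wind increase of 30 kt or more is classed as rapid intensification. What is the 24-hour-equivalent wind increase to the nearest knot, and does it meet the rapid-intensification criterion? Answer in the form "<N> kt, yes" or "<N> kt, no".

9 kt, no

V₁: ΔP = 33, V ≈ 6.1 × 33^0.622 ≈ 53.68 kt.
V₂: ΔP = 40, V ≈ 6.1 × 40^0.622 ≈ 60.51 kt.
ΔV over 18 h = 6.83 kt → 24 h equivalent = 6.83 × 24/18 ≈ 9.11 kt.
9 kt < 30 kt ⇒ not rapid intensification.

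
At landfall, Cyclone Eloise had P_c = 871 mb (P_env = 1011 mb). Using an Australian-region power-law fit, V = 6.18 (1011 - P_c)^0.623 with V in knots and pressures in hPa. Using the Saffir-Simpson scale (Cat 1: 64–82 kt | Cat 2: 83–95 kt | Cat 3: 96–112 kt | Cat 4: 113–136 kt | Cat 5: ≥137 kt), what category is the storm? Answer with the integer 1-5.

ΔP = 1011 − 871 = 140 mb.
V ≈ 6.18 × 140^0.623 = 6.18 × 21.73 ≈ 134 kt.
134 kt falls in the Category 4 band.

4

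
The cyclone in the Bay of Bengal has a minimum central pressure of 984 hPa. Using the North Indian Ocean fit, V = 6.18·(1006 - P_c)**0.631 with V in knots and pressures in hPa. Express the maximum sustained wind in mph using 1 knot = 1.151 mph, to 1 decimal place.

50.0 mph

ΔP = 1006 − 984 = 22 hPa.
V ≈ 6.18 × 22^0.631 = 6.18 × 7.032 ≈ 43.457 kt.
43.457 × 1.151 ≈ 50.02 mph → 50.0 mph.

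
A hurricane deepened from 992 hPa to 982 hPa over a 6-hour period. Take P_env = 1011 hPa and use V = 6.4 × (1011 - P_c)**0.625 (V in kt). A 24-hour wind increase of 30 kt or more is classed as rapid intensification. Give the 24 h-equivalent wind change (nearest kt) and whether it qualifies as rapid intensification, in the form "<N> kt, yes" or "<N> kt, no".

V₁: ΔP = 19, V ≈ 6.4 × 19^0.625 ≈ 40.31 kt.
V₂: ΔP = 29, V ≈ 6.4 × 29^0.625 ≈ 52.50 kt.
ΔV over 6 h = 12.19 kt → 24 h equivalent = 12.19 × 24/6 ≈ 48.76 kt.
49 kt ≥ 30 kt ⇒ rapid intensification.

49 kt, yes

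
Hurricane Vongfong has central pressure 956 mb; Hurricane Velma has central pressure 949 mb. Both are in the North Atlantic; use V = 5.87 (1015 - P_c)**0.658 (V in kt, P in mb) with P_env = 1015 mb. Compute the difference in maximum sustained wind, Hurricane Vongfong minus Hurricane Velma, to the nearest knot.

-7 kt

Hurricane Vongfong: ΔP = 59; V ≈ 5.87 × 59^0.658 ≈ 85.87 kt.
Hurricane Velma: ΔP = 66; V ≈ 5.87 × 66^0.658 ≈ 92.45 kt.
Difference ≈ 85.87 − 92.45 = -6.58 → -7 kt.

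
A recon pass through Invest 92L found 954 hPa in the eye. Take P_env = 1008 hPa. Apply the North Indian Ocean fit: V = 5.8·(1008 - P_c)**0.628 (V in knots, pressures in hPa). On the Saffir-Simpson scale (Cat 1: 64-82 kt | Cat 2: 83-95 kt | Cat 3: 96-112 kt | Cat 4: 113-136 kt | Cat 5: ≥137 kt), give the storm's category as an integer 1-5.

1

ΔP = 1008 − 954 = 54 hPa.
V ≈ 5.8 × 54^0.628 = 5.8 × 12.24 ≈ 71 kt.
71 kt falls in the Category 1 band.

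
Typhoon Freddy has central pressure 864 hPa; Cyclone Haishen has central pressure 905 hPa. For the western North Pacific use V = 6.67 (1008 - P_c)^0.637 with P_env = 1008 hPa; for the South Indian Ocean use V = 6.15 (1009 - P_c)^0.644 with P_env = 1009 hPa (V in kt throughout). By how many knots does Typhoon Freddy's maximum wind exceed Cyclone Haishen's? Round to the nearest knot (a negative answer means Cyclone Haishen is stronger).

36 kt

Typhoon Freddy: ΔP = 144; V ≈ 6.67 × 144^0.637 ≈ 158.13 kt.
Cyclone Haishen: ΔP = 104; V ≈ 6.15 × 104^0.644 ≈ 122.42 kt.
Difference ≈ 158.13 − 122.42 = 35.71 → 36 kt.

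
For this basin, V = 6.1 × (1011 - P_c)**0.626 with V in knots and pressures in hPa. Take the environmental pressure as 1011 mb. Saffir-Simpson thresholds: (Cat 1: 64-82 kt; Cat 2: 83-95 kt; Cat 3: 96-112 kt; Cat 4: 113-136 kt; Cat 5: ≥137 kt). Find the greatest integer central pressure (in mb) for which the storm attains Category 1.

968 mb

Category 1 begins at V = 64 kt.
Required ΔP = (64/6.1)^(1/0.626) = 10.492^1.597 ≈ 42.73 mb.
P_c ≤ 1011 − 42.73 = 968.27, so the highest integer P_c is 968 mb.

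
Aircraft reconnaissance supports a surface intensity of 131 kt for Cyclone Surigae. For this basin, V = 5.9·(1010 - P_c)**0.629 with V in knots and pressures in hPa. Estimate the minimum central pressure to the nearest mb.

ΔP = (V / 5.9)^(1/0.629) = (131/5.9)^1.590.
131/5.9 = 22.203; 22.203^1.590 ≈ 138.22 mb.
P_c = 1010 − 138.22 = 871.78 ≈ 872 mb.

872 mb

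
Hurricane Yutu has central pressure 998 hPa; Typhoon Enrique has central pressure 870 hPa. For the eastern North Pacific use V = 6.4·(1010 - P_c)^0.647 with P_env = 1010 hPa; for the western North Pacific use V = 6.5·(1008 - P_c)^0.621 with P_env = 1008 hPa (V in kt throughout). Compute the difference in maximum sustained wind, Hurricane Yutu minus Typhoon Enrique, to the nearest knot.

Hurricane Yutu: ΔP = 12; V ≈ 6.4 × 12^0.647 ≈ 31.95 kt.
Typhoon Enrique: ΔP = 138; V ≈ 6.5 × 138^0.621 ≈ 138.60 kt.
Difference ≈ 31.95 − 138.60 = -106.65 → -107 kt.

-107 kt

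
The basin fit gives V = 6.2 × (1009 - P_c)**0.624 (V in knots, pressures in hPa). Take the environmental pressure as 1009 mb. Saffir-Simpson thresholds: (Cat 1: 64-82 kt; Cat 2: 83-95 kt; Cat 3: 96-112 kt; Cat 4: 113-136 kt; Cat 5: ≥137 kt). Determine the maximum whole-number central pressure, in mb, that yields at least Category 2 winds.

Category 2 begins at V = 83 kt.
Required ΔP = (83/6.2)^(1/0.624) = 13.387^1.603 ≈ 63.91 mb.
P_c ≤ 1009 − 63.91 = 945.09, so the highest integer P_c is 945 mb.

945 mb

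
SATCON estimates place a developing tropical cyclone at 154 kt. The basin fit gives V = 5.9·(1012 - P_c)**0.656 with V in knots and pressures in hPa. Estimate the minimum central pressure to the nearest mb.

868 mb

ΔP = (V / 5.9)^(1/0.656) = (154/5.9)^1.524.
154/5.9 = 26.102; 26.102^1.524 ≈ 144.40 mb.
P_c = 1012 − 144.40 = 867.60 ≈ 868 mb.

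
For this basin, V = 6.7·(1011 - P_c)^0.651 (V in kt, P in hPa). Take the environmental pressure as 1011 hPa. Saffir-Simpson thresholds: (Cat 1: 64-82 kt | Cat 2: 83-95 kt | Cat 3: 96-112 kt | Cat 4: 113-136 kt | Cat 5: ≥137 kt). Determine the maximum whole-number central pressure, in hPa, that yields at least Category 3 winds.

951 hPa

Category 3 begins at V = 96 kt.
Required ΔP = (96/6.7)^(1/0.651) = 14.328^1.536 ≈ 59.71 hPa.
P_c ≤ 1011 − 59.71 = 951.29, so the highest integer P_c is 951 hPa.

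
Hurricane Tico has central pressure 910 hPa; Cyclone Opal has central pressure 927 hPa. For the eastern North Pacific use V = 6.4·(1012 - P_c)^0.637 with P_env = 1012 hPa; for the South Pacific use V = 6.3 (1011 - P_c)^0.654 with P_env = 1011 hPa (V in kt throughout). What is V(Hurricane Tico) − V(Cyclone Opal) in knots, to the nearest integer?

Hurricane Tico: ΔP = 102; V ≈ 6.4 × 102^0.637 ≈ 121.80 kt.
Cyclone Opal: ΔP = 84; V ≈ 6.3 × 84^0.654 ≈ 114.24 kt.
Difference ≈ 121.80 − 114.24 = 7.56 → 8 kt.

8 kt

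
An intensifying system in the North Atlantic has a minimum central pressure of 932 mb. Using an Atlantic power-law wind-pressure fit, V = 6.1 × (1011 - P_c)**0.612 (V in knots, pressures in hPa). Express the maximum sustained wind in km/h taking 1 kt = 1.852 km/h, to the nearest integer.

ΔP = 1011 − 932 = 79 mb.
V ≈ 6.1 × 79^0.612 = 6.1 × 14.499 ≈ 88.446 kt.
88.446 × 1.852 ≈ 163.80 km/h → 164 km/h.

164 km/h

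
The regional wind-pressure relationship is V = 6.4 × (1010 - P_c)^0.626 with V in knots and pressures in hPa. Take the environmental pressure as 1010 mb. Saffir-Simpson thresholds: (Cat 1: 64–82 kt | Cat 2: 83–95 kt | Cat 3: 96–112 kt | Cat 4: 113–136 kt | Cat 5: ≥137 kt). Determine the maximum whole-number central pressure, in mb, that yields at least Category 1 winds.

970 mb

Category 1 begins at V = 64 kt.
Required ΔP = (64/6.4)^(1/0.626) = 10.000^1.597 ≈ 39.58 mb.
P_c ≤ 1010 − 39.58 = 970.42, so the highest integer P_c is 970 mb.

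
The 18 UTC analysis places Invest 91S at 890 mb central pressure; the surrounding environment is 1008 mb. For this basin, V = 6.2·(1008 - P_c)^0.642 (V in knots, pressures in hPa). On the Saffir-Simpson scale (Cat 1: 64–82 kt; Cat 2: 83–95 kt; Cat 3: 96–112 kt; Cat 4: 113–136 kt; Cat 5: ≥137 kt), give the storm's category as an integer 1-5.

ΔP = 1008 − 890 = 118 mb.
V ≈ 6.2 × 118^0.642 = 6.2 × 21.39 ≈ 133 kt.
133 kt falls in the Category 4 band.

4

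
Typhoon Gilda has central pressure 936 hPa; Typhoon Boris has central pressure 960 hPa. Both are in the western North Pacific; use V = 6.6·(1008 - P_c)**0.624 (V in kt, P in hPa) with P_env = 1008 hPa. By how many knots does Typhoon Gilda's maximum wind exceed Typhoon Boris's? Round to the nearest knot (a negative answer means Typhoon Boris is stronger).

Typhoon Gilda: ΔP = 72; V ≈ 6.6 × 72^0.624 ≈ 95.17 kt.
Typhoon Boris: ΔP = 48; V ≈ 6.6 × 48^0.624 ≈ 73.90 kt.
Difference ≈ 95.17 − 73.90 = 21.27 → 21 kt.

21 kt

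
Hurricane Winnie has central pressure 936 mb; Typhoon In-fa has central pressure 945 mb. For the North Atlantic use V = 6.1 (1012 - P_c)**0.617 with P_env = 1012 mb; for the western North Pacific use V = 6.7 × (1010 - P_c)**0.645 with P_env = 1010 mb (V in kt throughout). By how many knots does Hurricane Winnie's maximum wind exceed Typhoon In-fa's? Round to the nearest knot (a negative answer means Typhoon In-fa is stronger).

-11 kt

Hurricane Winnie: ΔP = 76; V ≈ 6.1 × 76^0.617 ≈ 88.27 kt.
Typhoon In-fa: ΔP = 65; V ≈ 6.7 × 65^0.645 ≈ 98.95 kt.
Difference ≈ 88.27 − 98.95 = -10.68 → -11 kt.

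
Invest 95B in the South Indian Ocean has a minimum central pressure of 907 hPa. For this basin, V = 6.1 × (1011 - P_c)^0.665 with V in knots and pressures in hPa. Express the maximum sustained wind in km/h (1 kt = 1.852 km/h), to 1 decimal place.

ΔP = 1011 − 907 = 104 hPa.
V ≈ 6.1 × 104^0.665 = 6.1 × 21.945 ≈ 133.862 kt.
133.862 × 1.852 ≈ 247.91 km/h → 247.9 km/h.

247.9 km/h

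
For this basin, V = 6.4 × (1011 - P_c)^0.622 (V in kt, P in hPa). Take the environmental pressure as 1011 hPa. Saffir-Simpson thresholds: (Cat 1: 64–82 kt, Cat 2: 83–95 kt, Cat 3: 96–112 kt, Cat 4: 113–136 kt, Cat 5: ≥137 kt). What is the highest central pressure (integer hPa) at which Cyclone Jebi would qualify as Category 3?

Category 3 begins at V = 96 kt.
Required ΔP = (96/6.4)^(1/0.622) = 15.000^1.608 ≈ 77.77 hPa.
P_c ≤ 1011 − 77.77 = 933.23, so the highest integer P_c is 933 hPa.

933 hPa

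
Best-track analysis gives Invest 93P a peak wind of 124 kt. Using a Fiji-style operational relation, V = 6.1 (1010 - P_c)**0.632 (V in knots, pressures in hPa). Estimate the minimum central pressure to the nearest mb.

893 mb

ΔP = (V / 6.1)^(1/0.632) = (124/6.1)^1.582.
124/6.1 = 20.328; 20.328^1.582 ≈ 117.43 mb.
P_c = 1010 − 117.43 = 892.57 ≈ 893 mb.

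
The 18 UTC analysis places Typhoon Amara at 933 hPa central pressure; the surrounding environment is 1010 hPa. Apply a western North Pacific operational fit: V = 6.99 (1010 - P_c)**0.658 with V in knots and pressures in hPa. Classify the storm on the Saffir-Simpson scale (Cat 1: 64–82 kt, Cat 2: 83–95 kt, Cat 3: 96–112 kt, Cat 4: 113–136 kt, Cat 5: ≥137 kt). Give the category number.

4

ΔP = 1010 − 933 = 77 hPa.
V ≈ 6.99 × 77^0.658 = 6.99 × 17.43 ≈ 122 kt.
122 kt falls in the Category 4 band.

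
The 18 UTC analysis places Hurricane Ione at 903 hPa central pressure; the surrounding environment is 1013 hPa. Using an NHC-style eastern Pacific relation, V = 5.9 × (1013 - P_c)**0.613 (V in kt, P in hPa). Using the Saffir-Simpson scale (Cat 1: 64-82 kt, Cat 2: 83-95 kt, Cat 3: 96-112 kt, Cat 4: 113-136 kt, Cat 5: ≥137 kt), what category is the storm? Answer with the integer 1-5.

3

ΔP = 1013 − 903 = 110 hPa.
V ≈ 5.9 × 110^0.613 = 5.9 × 17.84 ≈ 105 kt.
105 kt falls in the Category 3 band.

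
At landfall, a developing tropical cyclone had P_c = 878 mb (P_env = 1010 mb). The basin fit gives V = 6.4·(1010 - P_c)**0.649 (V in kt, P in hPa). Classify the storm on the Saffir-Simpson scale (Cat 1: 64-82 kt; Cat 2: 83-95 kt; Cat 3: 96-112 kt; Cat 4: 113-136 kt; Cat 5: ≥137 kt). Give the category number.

ΔP = 1010 − 878 = 132 mb.
V ≈ 6.4 × 132^0.649 = 6.4 × 23.78 ≈ 152 kt.
152 kt falls in the Category 5 band.

5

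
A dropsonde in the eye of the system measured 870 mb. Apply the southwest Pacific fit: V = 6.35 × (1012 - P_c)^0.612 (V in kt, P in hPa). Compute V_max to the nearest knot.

ΔP = 1012 − 870 = 142 mb.
142^0.612 ≈ 20.759.
V ≈ 6.35 × 20.759 ≈ 131.8 kt.

132 kt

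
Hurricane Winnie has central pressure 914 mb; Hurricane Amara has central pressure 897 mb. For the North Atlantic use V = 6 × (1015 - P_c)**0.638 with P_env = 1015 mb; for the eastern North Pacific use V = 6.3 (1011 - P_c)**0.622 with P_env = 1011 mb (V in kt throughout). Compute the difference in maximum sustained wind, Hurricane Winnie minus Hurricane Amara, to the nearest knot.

-6 kt

Hurricane Winnie: ΔP = 101; V ≈ 6 × 101^0.638 ≈ 114.00 kt.
Hurricane Amara: ΔP = 114; V ≈ 6.3 × 114^0.622 ≈ 119.88 kt.
Difference ≈ 114.00 − 119.88 = -5.88 → -6 kt.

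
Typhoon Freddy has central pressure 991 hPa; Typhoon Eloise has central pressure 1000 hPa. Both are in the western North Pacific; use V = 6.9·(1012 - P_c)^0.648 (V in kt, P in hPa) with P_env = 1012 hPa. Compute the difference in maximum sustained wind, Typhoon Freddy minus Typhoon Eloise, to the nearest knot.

Typhoon Freddy: ΔP = 21; V ≈ 6.9 × 21^0.648 ≈ 49.62 kt.
Typhoon Eloise: ΔP = 12; V ≈ 6.9 × 12^0.648 ≈ 34.53 kt.
Difference ≈ 49.62 − 34.53 = 15.09 → 15 kt.

15 kt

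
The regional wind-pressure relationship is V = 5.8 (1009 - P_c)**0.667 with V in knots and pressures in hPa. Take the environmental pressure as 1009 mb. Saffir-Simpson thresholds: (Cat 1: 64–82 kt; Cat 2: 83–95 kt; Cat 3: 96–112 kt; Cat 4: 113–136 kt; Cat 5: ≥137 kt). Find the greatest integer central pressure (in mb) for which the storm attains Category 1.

972 mb

Category 1 begins at V = 64 kt.
Required ΔP = (64/5.8)^(1/0.667) = 11.034^1.499 ≈ 36.59 mb.
P_c ≤ 1009 − 36.59 = 972.41, so the highest integer P_c is 972 mb.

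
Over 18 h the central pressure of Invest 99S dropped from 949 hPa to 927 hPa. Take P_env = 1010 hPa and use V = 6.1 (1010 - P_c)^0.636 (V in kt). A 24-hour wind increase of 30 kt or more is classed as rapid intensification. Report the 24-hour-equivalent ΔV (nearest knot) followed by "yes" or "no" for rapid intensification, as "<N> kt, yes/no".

V₁: ΔP = 61, V ≈ 6.1 × 61^0.636 ≈ 83.33 kt.
V₂: ΔP = 83, V ≈ 6.1 × 83^0.636 ≈ 101.36 kt.
ΔV over 18 h = 18.03 kt → 24 h equivalent = 18.03 × 24/18 ≈ 24.04 kt.
24 kt < 30 kt ⇒ not rapid intensification.

24 kt, no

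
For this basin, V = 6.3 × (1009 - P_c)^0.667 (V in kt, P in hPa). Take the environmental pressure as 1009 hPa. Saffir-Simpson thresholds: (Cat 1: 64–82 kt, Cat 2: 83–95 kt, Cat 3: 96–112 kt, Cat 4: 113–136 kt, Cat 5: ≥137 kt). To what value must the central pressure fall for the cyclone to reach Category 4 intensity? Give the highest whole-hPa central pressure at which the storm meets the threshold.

933 hPa

Category 4 begins at V = 113 kt.
Required ΔP = (113/6.3)^(1/0.667) = 17.937^1.499 ≈ 75.80 hPa.
P_c ≤ 1009 − 75.80 = 933.20, so the highest integer P_c is 933 hPa.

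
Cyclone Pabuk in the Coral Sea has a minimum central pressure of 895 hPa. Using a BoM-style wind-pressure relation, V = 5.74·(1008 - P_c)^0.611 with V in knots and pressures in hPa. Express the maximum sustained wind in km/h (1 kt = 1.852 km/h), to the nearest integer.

191 km/h

ΔP = 1008 − 895 = 113 hPa.
V ≈ 5.74 × 113^0.611 = 5.74 × 17.965 ≈ 103.120 kt.
103.120 × 1.852 ≈ 190.98 km/h → 191 km/h.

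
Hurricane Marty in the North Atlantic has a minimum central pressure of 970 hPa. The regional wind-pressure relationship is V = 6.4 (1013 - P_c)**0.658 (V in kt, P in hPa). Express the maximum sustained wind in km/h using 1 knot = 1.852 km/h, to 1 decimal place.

140.8 km/h

ΔP = 1013 − 970 = 43 hPa.
V ≈ 6.4 × 43^0.658 = 6.4 × 11.880 ≈ 76.033 kt.
76.033 × 1.852 ≈ 140.81 km/h → 140.8 km/h.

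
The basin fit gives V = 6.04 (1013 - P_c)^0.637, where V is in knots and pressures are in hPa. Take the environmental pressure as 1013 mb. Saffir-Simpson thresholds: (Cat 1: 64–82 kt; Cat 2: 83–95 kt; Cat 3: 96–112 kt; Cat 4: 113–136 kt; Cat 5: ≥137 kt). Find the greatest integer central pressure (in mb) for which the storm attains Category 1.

972 mb

Category 1 begins at V = 64 kt.
Required ΔP = (64/6.04)^(1/0.637) = 10.596^1.570 ≈ 40.68 mb.
P_c ≤ 1013 − 40.68 = 972.32, so the highest integer P_c is 972 mb.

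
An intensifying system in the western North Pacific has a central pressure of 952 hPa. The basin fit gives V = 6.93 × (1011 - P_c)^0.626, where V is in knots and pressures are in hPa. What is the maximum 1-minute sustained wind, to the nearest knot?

89 kt

ΔP = 1011 − 952 = 59 hPa.
59^0.626 ≈ 12.840.
V ≈ 6.93 × 12.840 ≈ 89.0 kt.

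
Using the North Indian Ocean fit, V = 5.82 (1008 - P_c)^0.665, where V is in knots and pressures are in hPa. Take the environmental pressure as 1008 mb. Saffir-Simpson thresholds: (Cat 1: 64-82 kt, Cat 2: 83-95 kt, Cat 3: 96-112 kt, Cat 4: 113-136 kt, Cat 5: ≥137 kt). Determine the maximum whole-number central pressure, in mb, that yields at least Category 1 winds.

Category 1 begins at V = 64 kt.
Required ΔP = (64/5.82)^(1/0.665) = 10.997^1.504 ≈ 36.80 mb.
P_c ≤ 1008 − 36.80 = 971.20, so the highest integer P_c is 971 mb.

971 mb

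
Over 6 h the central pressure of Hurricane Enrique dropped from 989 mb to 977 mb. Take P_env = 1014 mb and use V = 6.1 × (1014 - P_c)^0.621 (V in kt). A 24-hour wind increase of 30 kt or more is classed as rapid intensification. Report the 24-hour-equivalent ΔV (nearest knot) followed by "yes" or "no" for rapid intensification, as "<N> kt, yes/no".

V₁: ΔP = 25, V ≈ 6.1 × 25^0.621 ≈ 45.02 kt.
V₂: ΔP = 37, V ≈ 6.1 × 37^0.621 ≈ 57.44 kt.
ΔV over 6 h = 12.42 kt → 24 h equivalent = 12.42 × 24/6 ≈ 49.68 kt.
50 kt ≥ 30 kt ⇒ rapid intensification.

50 kt, yes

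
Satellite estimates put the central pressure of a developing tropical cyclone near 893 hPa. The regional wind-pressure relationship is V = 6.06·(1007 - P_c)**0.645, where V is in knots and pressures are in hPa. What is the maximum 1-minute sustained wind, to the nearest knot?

ΔP = 1007 − 893 = 114 hPa.
114^0.645 ≈ 21.218.
V ≈ 6.06 × 21.218 ≈ 128.6 kt.

129 kt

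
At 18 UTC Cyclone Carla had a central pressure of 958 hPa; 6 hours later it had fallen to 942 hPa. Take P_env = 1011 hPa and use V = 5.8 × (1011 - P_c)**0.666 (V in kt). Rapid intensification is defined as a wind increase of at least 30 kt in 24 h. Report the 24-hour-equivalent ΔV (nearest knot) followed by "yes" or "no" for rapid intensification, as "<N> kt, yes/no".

V₁: ΔP = 53, V ≈ 5.8 × 53^0.666 ≈ 81.62 kt.
V₂: ΔP = 69, V ≈ 5.8 × 69^0.666 ≈ 97.30 kt.
ΔV over 6 h = 15.68 kt → 24 h equivalent = 15.68 × 24/6 ≈ 62.72 kt.
63 kt ≥ 30 kt ⇒ rapid intensification.

63 kt, yes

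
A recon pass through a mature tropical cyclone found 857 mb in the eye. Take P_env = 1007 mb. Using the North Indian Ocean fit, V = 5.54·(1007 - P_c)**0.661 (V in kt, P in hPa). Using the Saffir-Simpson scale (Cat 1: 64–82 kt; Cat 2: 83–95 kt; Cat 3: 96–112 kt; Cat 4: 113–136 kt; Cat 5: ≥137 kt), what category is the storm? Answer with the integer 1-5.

ΔP = 1007 − 857 = 150 mb.
V ≈ 5.54 × 150^0.661 = 5.54 × 27.44 ≈ 152 kt.
152 kt falls in the Category 5 band.

5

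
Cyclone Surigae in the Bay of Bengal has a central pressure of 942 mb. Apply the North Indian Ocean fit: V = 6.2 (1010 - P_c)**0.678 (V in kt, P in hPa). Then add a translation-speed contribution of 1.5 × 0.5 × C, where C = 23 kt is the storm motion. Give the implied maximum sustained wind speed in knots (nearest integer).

ΔP = 1010 − 942 = 68 mb.
68^0.678 ≈ 17.476.
V ≈ 6.2 × 17.476 ≈ 108.4 kt.
Translation term: 1.5 × 0.5 × 23 = 17.25 kt.
Corrected V ≈ 125.65 kt → 126 kt.

126 kt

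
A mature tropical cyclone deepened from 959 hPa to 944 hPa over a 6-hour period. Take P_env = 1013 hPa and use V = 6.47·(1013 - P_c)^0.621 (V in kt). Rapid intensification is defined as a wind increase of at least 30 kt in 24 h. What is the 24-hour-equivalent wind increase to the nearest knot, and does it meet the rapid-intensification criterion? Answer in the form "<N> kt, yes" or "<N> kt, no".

V₁: ΔP = 54, V ≈ 6.47 × 54^0.621 ≈ 77.04 kt.
V₂: ΔP = 69, V ≈ 6.47 × 69^0.621 ≈ 89.71 kt.
ΔV over 6 h = 12.67 kt → 24 h equivalent = 12.67 × 24/6 ≈ 50.68 kt.
51 kt ≥ 30 kt ⇒ rapid intensification.

51 kt, yes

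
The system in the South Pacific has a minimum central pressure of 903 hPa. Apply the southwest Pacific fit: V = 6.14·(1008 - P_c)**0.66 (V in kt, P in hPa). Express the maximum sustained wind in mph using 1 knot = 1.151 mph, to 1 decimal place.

152.5 mph

ΔP = 1008 − 903 = 105 hPa.
V ≈ 6.14 × 105^0.66 = 6.14 × 21.577 ≈ 132.481 kt.
132.481 × 1.151 ≈ 152.49 mph → 152.5 mph.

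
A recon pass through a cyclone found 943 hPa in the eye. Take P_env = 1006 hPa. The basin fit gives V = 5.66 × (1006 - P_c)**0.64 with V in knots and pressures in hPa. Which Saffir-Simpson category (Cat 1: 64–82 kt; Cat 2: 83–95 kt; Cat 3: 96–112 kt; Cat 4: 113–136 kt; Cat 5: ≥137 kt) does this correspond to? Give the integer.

ΔP = 1006 − 943 = 63 hPa.
V ≈ 5.66 × 63^0.64 = 5.66 × 14.18 ≈ 80 kt.
80 kt falls in the Category 1 band.

1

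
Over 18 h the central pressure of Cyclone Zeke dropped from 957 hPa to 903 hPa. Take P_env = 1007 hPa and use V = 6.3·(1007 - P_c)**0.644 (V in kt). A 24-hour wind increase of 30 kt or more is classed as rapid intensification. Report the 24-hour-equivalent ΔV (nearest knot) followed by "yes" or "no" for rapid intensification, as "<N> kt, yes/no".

V₁: ΔP = 50, V ≈ 6.3 × 50^0.644 ≈ 78.25 kt.
V₂: ΔP = 104, V ≈ 6.3 × 104^0.644 ≈ 125.40 kt.
ΔV over 18 h = 47.15 kt → 24 h equivalent = 47.15 × 24/18 ≈ 62.87 kt.
63 kt ≥ 30 kt ⇒ rapid intensification.

63 kt, yes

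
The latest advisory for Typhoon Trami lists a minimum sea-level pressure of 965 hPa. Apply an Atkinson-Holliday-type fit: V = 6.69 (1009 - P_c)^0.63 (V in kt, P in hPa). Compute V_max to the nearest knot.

73 kt

ΔP = 1009 − 965 = 44 hPa.
44^0.63 ≈ 10.849.
V ≈ 6.69 × 10.849 ≈ 72.6 kt.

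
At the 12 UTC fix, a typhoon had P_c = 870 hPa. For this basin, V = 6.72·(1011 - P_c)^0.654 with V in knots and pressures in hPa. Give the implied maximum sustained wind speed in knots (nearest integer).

171 kt

ΔP = 1011 − 870 = 141 hPa.
141^0.654 ≈ 25.444.
V ≈ 6.72 × 25.444 ≈ 171.0 kt.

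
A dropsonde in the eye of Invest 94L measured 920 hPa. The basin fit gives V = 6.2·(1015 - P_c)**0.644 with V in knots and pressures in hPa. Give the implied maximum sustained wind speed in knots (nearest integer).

116 kt

ΔP = 1015 − 920 = 95 hPa.
95^0.644 ≈ 18.778.
V ≈ 6.2 × 18.778 ≈ 116.4 kt.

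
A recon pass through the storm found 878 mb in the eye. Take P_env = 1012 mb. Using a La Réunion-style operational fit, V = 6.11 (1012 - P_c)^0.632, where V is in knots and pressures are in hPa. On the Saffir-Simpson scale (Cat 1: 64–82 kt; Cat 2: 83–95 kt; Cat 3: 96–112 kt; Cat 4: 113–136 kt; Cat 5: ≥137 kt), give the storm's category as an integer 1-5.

4

ΔP = 1012 − 878 = 134 mb.
V ≈ 6.11 × 134^0.632 = 6.11 × 22.10 ≈ 135 kt.
135 kt falls in the Category 4 band.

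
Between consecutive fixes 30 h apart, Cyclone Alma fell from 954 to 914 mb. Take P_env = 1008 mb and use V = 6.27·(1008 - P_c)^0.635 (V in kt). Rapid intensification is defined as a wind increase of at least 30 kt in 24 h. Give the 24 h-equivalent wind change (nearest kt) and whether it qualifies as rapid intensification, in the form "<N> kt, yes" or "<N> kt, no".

V₁: ΔP = 54, V ≈ 6.27 × 54^0.635 ≈ 78.95 kt.
V₂: ΔP = 94, V ≈ 6.27 × 94^0.635 ≈ 112.25 kt.
ΔV over 30 h = 33.30 kt → 24 h equivalent = 33.30 × 24/30 ≈ 26.64 kt.
27 kt < 30 kt ⇒ not rapid intensification.

27 kt, no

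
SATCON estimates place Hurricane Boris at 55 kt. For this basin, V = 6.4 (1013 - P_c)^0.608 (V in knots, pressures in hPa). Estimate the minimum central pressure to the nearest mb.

ΔP = (V / 6.4)^(1/0.608) = (55/6.4)^1.645.
55/6.4 = 8.594; 8.594^1.645 ≈ 34.39 mb.
P_c = 1013 − 34.39 = 978.61 ≈ 979 mb.

979 mb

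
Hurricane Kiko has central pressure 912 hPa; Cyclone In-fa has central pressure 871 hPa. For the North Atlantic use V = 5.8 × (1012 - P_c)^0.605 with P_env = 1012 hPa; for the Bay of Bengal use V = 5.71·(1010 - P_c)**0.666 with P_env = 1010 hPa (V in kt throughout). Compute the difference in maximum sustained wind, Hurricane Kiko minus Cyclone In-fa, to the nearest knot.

Hurricane Kiko: ΔP = 100; V ≈ 5.8 × 100^0.605 ≈ 94.06 kt.
Cyclone In-fa: ΔP = 139; V ≈ 5.71 × 139^0.666 ≈ 152.72 kt.
Difference ≈ 94.06 − 152.72 = -58.66 → -59 kt.

-59 kt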